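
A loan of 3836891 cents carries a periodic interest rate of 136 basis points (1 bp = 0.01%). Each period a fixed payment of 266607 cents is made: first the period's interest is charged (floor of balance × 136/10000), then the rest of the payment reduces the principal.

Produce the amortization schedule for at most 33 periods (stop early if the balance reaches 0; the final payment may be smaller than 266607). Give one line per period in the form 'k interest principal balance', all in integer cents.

1. interest=⌊3836891·136/10000⌋=52181; principal=266607-52181=214426; balance=3836891-214426=3622465
2. interest=⌊3622465·136/10000⌋=49265; principal=266607-49265=217342; balance=3622465-217342=3405123
3. interest=⌊3405123·136/10000⌋=46309; principal=266607-46309=220298; balance=3405123-220298=3184825
4. interest=⌊3184825·136/10000⌋=43313; principal=266607-43313=223294; balance=3184825-223294=2961531
5. interest=⌊2961531·136/10000⌋=40276; principal=266607-40276=226331; balance=2961531-226331=2735200
6. interest=⌊2735200·136/10000⌋=37198; principal=266607-37198=229409; balance=2735200-229409=2505791
7. interest=⌊2505791·136/10000⌋=34078; principal=266607-34078=232529; balance=2505791-232529=2273262
8. interest=⌊2273262·136/10000⌋=30916; principal=266607-30916=235691; balance=2273262-235691=2037571
9. interest=⌊2037571·136/10000⌋=27710; principal=266607-27710=238897; balance=2037571-238897=1798674
10. interest=⌊1798674·136/10000⌋=24461; principal=266607-24461=242146; balance=1798674-242146=1556528
11. interest=⌊1556528·136/10000⌋=21168; principal=266607-21168=245439; balance=1556528-245439=1311089
12. interest=⌊1311089·136/10000⌋=17830; principal=266607-17830=248777; balance=1311089-248777=1062312
13. interest=⌊1062312·136/10000⌋=14447; principal=266607-14447=252160; balance=1062312-252160=810152
14. interest=⌊810152·136/10000⌋=11018; principal=266607-11018=255589; balance=810152-255589=554563
15. interest=⌊554563·136/10000⌋=7542; principal=266607-7542=259065; balance=554563-259065=295498
16. interest=⌊295498·136/10000⌋=4018; principal=266607-4018=262589; balance=295498-262589=32909
17. interest=⌊32909·136/10000⌋=447; principal=min(266607-447,32909)=32909; balance=32909-32909=0

1 52181 214426 3622465
2 49265 217342 3405123
3 46309 220298 3184825
4 43313 223294 2961531
5 40276 226331 2735200
6 37198 229409 2505791
7 34078 232529 2273262
8 30916 235691 2037571
9 27710 238897 1798674
10 24461 242146 1556528
11 21168 245439 1311089
12 17830 248777 1062312
13 14447 252160 810152
14 11018 255589 554563
15 7542 259065 295498
16 4018 262589 32909
17 447 32909 0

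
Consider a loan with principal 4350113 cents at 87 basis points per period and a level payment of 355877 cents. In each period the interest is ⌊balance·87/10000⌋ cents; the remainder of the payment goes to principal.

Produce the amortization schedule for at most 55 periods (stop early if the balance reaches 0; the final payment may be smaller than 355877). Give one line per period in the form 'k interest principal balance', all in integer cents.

1 37845 318032 4032081
2 35079 320798 3711283
3 32288 323589 3387694
4 29472 326405 3061289
5 26633 329244 2732045
6 23768 332109 2399936
7 20879 334998 2064938
8 17964 337913 1727025
9 15025 340852 1386173
10 12059 343818 1042355
11 9068 346809 695546
12 6051 349826 345720
13 3007 345720 0

1. interest=⌊4350113·87/10000⌋=37845; principal=355877-37845=318032; balance=4350113-318032=4032081
2. interest=⌊4032081·87/10000⌋=35079; principal=355877-35079=320798; balance=4032081-320798=3711283
3. interest=⌊3711283·87/10000⌋=32288; principal=355877-32288=323589; balance=3711283-323589=3387694
4. interest=⌊3387694·87/10000⌋=29472; principal=355877-29472=326405; balance=3387694-326405=3061289
5. interest=⌊3061289·87/10000⌋=26633; principal=355877-26633=329244; balance=3061289-329244=2732045
6. interest=⌊2732045·87/10000⌋=23768; principal=355877-23768=332109; balance=2732045-332109=2399936
7. interest=⌊2399936·87/10000⌋=20879; principal=355877-20879=334998; balance=2399936-334998=2064938
8. interest=⌊2064938·87/10000⌋=17964; principal=355877-17964=337913; balance=2064938-337913=1727025
9. interest=⌊1727025·87/10000⌋=15025; principal=355877-15025=340852; balance=1727025-340852=1386173
10. interest=⌊1386173·87/10000⌋=12059; principal=355877-12059=343818; balance=1386173-343818=1042355
11. interest=⌊1042355·87/10000⌋=9068; principal=355877-9068=346809; balance=1042355-346809=695546
12. interest=⌊695546·87/10000⌋=6051; principal=355877-6051=349826; balance=695546-349826=345720
13. interest=⌊345720·87/10000⌋=3007; principal=min(355877-3007,345720)=345720; balance=345720-345720=0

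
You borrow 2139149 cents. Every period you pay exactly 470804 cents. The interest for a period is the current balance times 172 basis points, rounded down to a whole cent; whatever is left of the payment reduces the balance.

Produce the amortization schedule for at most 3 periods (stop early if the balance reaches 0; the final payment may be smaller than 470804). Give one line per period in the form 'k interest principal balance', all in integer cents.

1. interest=⌊2139149·172/10000⌋=36793; principal=470804-36793=434011; balance=2139149-434011=1705138
2. interest=⌊1705138·172/10000⌋=29328; principal=470804-29328=441476; balance=1705138-441476=1263662
3. interest=⌊1263662·172/10000⌋=21734; principal=470804-21734=449070; balance=1263662-449070=814592

1 36793 434011 1705138
2 29328 441476 1263662
3 21734 449070 814592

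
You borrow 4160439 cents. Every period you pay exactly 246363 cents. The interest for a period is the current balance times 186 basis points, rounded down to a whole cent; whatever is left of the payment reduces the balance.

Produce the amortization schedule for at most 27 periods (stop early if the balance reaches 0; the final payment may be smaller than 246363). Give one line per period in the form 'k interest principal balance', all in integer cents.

1. interest=⌊4160439·186/10000⌋=77384; principal=246363-77384=168979; balance=4160439-168979=3991460
2. interest=⌊3991460·186/10000⌋=74241; principal=246363-74241=172122; balance=3991460-172122=3819338
3. interest=⌊3819338·186/10000⌋=71039; principal=246363-71039=175324; balance=3819338-175324=3644014
4. interest=⌊3644014·186/10000⌋=67778; principal=246363-67778=178585; balance=3644014-178585=3465429
5. interest=⌊3465429·186/10000⌋=64456; principal=246363-64456=181907; balance=3465429-181907=3283522
6. interest=⌊3283522·186/10000⌋=61073; principal=246363-61073=185290; balance=3283522-185290=3098232
7. interest=⌊3098232·186/10000⌋=57627; principal=246363-57627=188736; balance=3098232-188736=2909496
8. interest=⌊2909496·186/10000⌋=54116; principal=246363-54116=192247; balance=2909496-192247=2717249
9. interest=⌊2717249·186/10000⌋=50540; principal=246363-50540=195823; balance=2717249-195823=2521426
10. interest=⌊2521426·186/10000⌋=46898; principal=246363-46898=199465; balance=2521426-199465=2321961
11. interest=⌊2321961·186/10000⌋=43188; principal=246363-43188=203175; balance=2321961-203175=2118786
12. interest=⌊2118786·186/10000⌋=39409; principal=246363-39409=206954; balance=2118786-206954=1911832
13. interest=⌊1911832·186/10000⌋=35560; principal=246363-35560=210803; balance=1911832-210803=1701029
14. interest=⌊1701029·186/10000⌋=31639; principal=246363-31639=214724; balance=1701029-214724=1486305
15. interest=⌊1486305·186/10000⌋=27645; principal=246363-27645=218718; balance=1486305-218718=1267587
16. interest=⌊1267587·186/10000⌋=23577; principal=246363-23577=222786; balance=1267587-222786=1044801
17. interest=⌊1044801·186/10000⌋=19433; principal=246363-19433=226930; balance=1044801-226930=817871
18. interest=⌊817871·186/10000⌋=15212; principal=246363-15212=231151; balance=817871-231151=586720
19. interest=⌊586720·186/10000⌋=10912; principal=246363-10912=235451; balance=586720-235451=351269
20. interest=⌊351269·186/10000⌋=6533; principal=246363-6533=239830; balance=351269-239830=111439
21. interest=⌊111439·186/10000⌋=2072; principal=min(246363-2072,111439)=111439; balance=111439-111439=0

1 77384 168979 3991460
2 74241 172122 3819338
3 71039 175324 3644014
4 67778 178585 3465429
5 64456 181907 3283522
6 61073 185290 3098232
7 57627 188736 2909496
8 54116 192247 2717249
9 50540 195823 2521426
10 46898 199465 2321961
11 43188 203175 2118786
12 39409 206954 1911832
13 35560 210803 1701029
14 31639 214724 1486305
15 27645 218718 1267587
16 23577 222786 1044801
17 19433 226930 817871
18 15212 231151 586720
19 10912 235451 351269
20 6533 239830 111439
21 2072 111439 0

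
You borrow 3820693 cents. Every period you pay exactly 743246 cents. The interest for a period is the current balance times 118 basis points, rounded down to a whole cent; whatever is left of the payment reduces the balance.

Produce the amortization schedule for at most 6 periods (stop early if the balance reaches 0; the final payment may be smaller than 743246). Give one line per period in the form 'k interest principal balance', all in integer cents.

1. interest=⌊3820693·118/10000⌋=45084; principal=743246-45084=698162; balance=3820693-698162=3122531
2. interest=⌊3122531·118/10000⌋=36845; principal=743246-36845=706401; balance=3122531-706401=2416130
3. interest=⌊2416130·118/10000⌋=28510; principal=743246-28510=714736; balance=2416130-714736=1701394
4. interest=⌊1701394·118/10000⌋=20076; principal=743246-20076=723170; balance=1701394-723170=978224
5. interest=⌊978224·118/10000⌋=11543; principal=743246-11543=731703; balance=978224-731703=246521
6. interest=⌊246521·118/10000⌋=2908; principal=min(743246-2908,246521)=246521; balance=246521-246521=0

1 45084 698162 3122531
2 36845 706401 2416130
3 28510 714736 1701394
4 20076 723170 978224
5 11543 731703 246521
6 2908 246521 0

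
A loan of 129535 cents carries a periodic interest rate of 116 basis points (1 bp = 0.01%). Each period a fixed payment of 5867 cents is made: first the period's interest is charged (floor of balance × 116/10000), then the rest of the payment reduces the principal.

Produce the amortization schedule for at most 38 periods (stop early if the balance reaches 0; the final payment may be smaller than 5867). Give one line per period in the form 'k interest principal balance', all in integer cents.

1. interest=⌊129535·116/10000⌋=1502; principal=5867-1502=4365; balance=129535-4365=125170
2. interest=⌊125170·116/10000⌋=1451; principal=5867-1451=4416; balance=125170-4416=120754
3. interest=⌊120754·116/10000⌋=1400; principal=5867-1400=4467; balance=120754-4467=116287
4. interest=⌊116287·116/10000⌋=1348; principal=5867-1348=4519; balance=116287-4519=111768
5. interest=⌊111768·116/10000⌋=1296; principal=5867-1296=4571; balance=111768-4571=107197
6. interest=⌊107197·116/10000⌋=1243; principal=5867-1243=4624; balance=107197-4624=102573
7. interest=⌊102573·116/10000⌋=1189; principal=5867-1189=4678; balance=102573-4678=97895
8. interest=⌊97895·116/10000⌋=1135; principal=5867-1135=4732; balance=97895-4732=93163
9. interest=⌊93163·116/10000⌋=1080; principal=5867-1080=4787; balance=93163-4787=88376
10. interest=⌊88376·116/10000⌋=1025; principal=5867-1025=4842; balance=88376-4842=83534
11. interest=⌊83534·116/10000⌋=968; principal=5867-968=4899; balance=83534-4899=78635
12. interest=⌊78635·116/10000⌋=912; principal=5867-912=4955; balance=78635-4955=73680
13. interest=⌊73680·116/10000⌋=854; principal=5867-854=5013; balance=73680-5013=68667
14. interest=⌊68667·116/10000⌋=796; principal=5867-796=5071; balance=68667-5071=63596
15. interest=⌊63596·116/10000⌋=737; principal=5867-737=5130; balance=63596-5130=58466
16. interest=⌊58466·116/10000⌋=678; principal=5867-678=5189; balance=58466-5189=53277
17. interest=⌊53277·116/10000⌋=618; principal=5867-618=5249; balance=53277-5249=48028
18. interest=⌊48028·116/10000⌋=557; principal=5867-557=5310; balance=48028-5310=42718
19. interest=⌊42718·116/10000⌋=495; principal=5867-495=5372; balance=42718-5372=37346
20. interest=⌊37346·116/10000⌋=433; principal=5867-433=5434; balance=37346-5434=31912
21. interest=⌊31912·116/10000⌋=370; principal=5867-370=5497; balance=31912-5497=26415
22. interest=⌊26415·116/10000⌋=306; principal=5867-306=5561; balance=26415-5561=20854
23. interest=⌊20854·116/10000⌋=241; principal=5867-241=5626; balance=20854-5626=15228
24. interest=⌊15228·116/10000⌋=176; principal=5867-176=5691; balance=15228-5691=9537
25. interest=⌊9537·116/10000⌋=110; principal=5867-110=5757; balance=9537-5757=3780
26. interest=⌊3780·116/10000⌋=43; principal=min(5867-43,3780)=3780; balance=3780-3780=0

1 1502 4365 125170
2 1451 4416 120754
3 1400 4467 116287
4 1348 4519 111768
5 1296 4571 107197
6 1243 4624 102573
7 1189 4678 97895
8 1135 4732 93163
9 1080 4787 88376
10 1025 4842 83534
11 968 4899 78635
12 912 4955 73680
13 854 5013 68667
14 796 5071 63596
15 737 5130 58466
16 678 5189 53277
17 618 5249 48028
18 557 5310 42718
19 495 5372 37346
20 433 5434 31912
21 370 5497 26415
22 306 5561 20854
23 241 5626 15228
24 176 5691 9537
25 110 5757 3780
26 43 3780 0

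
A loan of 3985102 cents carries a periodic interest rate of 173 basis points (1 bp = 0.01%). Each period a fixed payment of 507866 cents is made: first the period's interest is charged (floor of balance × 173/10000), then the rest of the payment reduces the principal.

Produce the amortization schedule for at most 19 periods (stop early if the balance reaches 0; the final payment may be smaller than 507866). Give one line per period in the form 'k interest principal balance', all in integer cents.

1. interest=⌊3985102·173/10000⌋=68942; principal=507866-68942=438924; balance=3985102-438924=3546178
2. interest=⌊3546178·173/10000⌋=61348; principal=507866-61348=446518; balance=3546178-446518=3099660
3. interest=⌊3099660·173/10000⌋=53624; principal=507866-53624=454242; balance=3099660-454242=2645418
4. interest=⌊2645418·173/10000⌋=45765; principal=507866-45765=462101; balance=2645418-462101=2183317
5. interest=⌊2183317·173/10000⌋=37771; principal=507866-37771=470095; balance=2183317-470095=1713222
6. interest=⌊1713222·173/10000⌋=29638; principal=507866-29638=478228; balance=1713222-478228=1234994
7. interest=⌊1234994·173/10000⌋=21365; principal=507866-21365=486501; balance=1234994-486501=748493
8. interest=⌊748493·173/10000⌋=12948; principal=507866-12948=494918; balance=748493-494918=253575
9. interest=⌊253575·173/10000⌋=4386; principal=min(507866-4386,253575)=253575; balance=253575-253575=0

1 68942 438924 3546178
2 61348 446518 3099660
3 53624 454242 2645418
4 45765 462101 2183317
5 37771 470095 1713222
6 29638 478228 1234994
7 21365 486501 748493
8 12948 494918 253575
9 4386 253575 0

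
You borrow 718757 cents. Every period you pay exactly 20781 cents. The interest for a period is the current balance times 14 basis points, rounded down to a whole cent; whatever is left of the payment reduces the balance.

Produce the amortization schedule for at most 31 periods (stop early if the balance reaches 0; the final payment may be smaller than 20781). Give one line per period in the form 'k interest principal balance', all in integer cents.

1 1006 19775 698982
2 978 19803 679179
3 950 19831 659348
4 923 19858 639490
5 895 19886 619604
6 867 19914 599690
7 839 19942 579748
8 811 19970 559778
9 783 19998 539780
10 755 20026 519754
11 727 20054 499700
12 699 20082 479618
13 671 20110 459508
14 643 20138 439370
15 615 20166 419204
16 586 20195 399009
17 558 20223 378786
18 530 20251 358535
19 501 20280 338255
20 473 20308 317947
21 445 20336 297611
22 416 20365 277246
23 388 20393 256853
24 359 20422 236431
25 331 20450 215981
26 302 20479 195502
27 273 20508 174994
28 244 20537 154457
29 216 20565 133892
30 187 20594 113298
31 158 20623 92675

1. interest=⌊718757·14/10000⌋=1006; principal=20781-1006=19775; balance=718757-19775=698982
2. interest=⌊698982·14/10000⌋=978; principal=20781-978=19803; balance=698982-19803=679179
3. interest=⌊679179·14/10000⌋=950; principal=20781-950=19831; balance=679179-19831=659348
4. interest=⌊659348·14/10000⌋=923; principal=20781-923=19858; balance=659348-19858=639490
5. interest=⌊639490·14/10000⌋=895; principal=20781-895=19886; balance=639490-19886=619604
6. interest=⌊619604·14/10000⌋=867; principal=20781-867=19914; balance=619604-19914=599690
7. interest=⌊599690·14/10000⌋=839; principal=20781-839=19942; balance=599690-19942=579748
8. interest=⌊579748·14/10000⌋=811; principal=20781-811=19970; balance=579748-19970=559778
9. interest=⌊559778·14/10000⌋=783; principal=20781-783=19998; balance=559778-19998=539780
10. interest=⌊539780·14/10000⌋=755; principal=20781-755=20026; balance=539780-20026=519754
11. interest=⌊519754·14/10000⌋=727; principal=20781-727=20054; balance=519754-20054=499700
12. interest=⌊499700·14/10000⌋=699; principal=20781-699=20082; balance=499700-20082=479618
13. interest=⌊479618·14/10000⌋=671; principal=20781-671=20110; balance=479618-20110=459508
14. interest=⌊459508·14/10000⌋=643; principal=20781-643=20138; balance=459508-20138=439370
15. interest=⌊439370·14/10000⌋=615; principal=20781-615=20166; balance=439370-20166=419204
16. interest=⌊419204·14/10000⌋=586; principal=20781-586=20195; balance=419204-20195=399009
17. interest=⌊399009·14/10000⌋=558; principal=20781-558=20223; balance=399009-20223=378786
18. interest=⌊378786·14/10000⌋=530; principal=20781-530=20251; balance=378786-20251=358535
19. interest=⌊358535·14/10000⌋=501; principal=20781-501=20280; balance=358535-20280=338255
20. interest=⌊338255·14/10000⌋=473; principal=20781-473=20308; balance=338255-20308=317947
21. interest=⌊317947·14/10000⌋=445; principal=20781-445=20336; balance=317947-20336=297611
22. interest=⌊297611·14/10000⌋=416; principal=20781-416=20365; balance=297611-20365=277246
23. interest=⌊277246·14/10000⌋=388; principal=20781-388=20393; balance=277246-20393=256853
24. interest=⌊256853·14/10000⌋=359; principal=20781-359=20422; balance=256853-20422=236431
25. interest=⌊236431·14/10000⌋=331; principal=20781-331=20450; balance=236431-20450=215981
26. interest=⌊215981·14/10000⌋=302; principal=20781-302=20479; balance=215981-20479=195502
27. interest=⌊195502·14/10000⌋=273; principal=20781-273=20508; balance=195502-20508=174994
28. interest=⌊174994·14/10000⌋=244; principal=20781-244=20537; balance=174994-20537=154457
29. interest=⌊154457·14/10000⌋=216; principal=20781-216=20565; balance=154457-20565=133892
30. interest=⌊133892·14/10000⌋=187; principal=20781-187=20594; balance=133892-20594=113298
31. interest=⌊113298·14/10000⌋=158; principal=20781-158=20623; balance=113298-20623=92675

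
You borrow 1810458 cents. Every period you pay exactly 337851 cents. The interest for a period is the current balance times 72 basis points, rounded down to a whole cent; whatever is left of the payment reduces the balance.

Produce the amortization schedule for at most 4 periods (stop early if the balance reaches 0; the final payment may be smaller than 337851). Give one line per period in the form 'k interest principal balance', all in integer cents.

1 13035 324816 1485642
2 10696 327155 1158487
3 8341 329510 828977
4 5968 331883 497094

1. interest=⌊1810458·72/10000⌋=13035; principal=337851-13035=324816; balance=1810458-324816=1485642
2. interest=⌊1485642·72/10000⌋=10696; principal=337851-10696=327155; balance=1485642-327155=1158487
3. interest=⌊1158487·72/10000⌋=8341; principal=337851-8341=329510; balance=1158487-329510=828977
4. interest=⌊828977·72/10000⌋=5968; principal=337851-5968=331883; balance=828977-331883=497094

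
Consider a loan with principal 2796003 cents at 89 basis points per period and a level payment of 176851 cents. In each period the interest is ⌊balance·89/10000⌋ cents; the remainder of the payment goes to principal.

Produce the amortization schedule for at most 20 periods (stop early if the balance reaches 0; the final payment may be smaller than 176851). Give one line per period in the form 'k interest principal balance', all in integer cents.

1 24884 151967 2644036
2 23531 153320 2490716
3 22167 154684 2336032
4 20790 156061 2179971
5 19401 157450 2022521
6 18000 158851 1863670
7 16586 160265 1703405
8 15160 161691 1541714
9 13721 163130 1378584
10 12269 164582 1214002
11 10804 166047 1047955
12 9326 167525 880430
13 7835 169016 711414
14 6331 170520 540894
15 4813 172038 368856
16 3282 173569 195287
17 1738 175113 20174
18 179 20174 0

1. interest=⌊2796003·89/10000⌋=24884; principal=176851-24884=151967; balance=2796003-151967=2644036
2. interest=⌊2644036·89/10000⌋=23531; principal=176851-23531=153320; balance=2644036-153320=2490716
3. interest=⌊2490716·89/10000⌋=22167; principal=176851-22167=154684; balance=2490716-154684=2336032
4. interest=⌊2336032·89/10000⌋=20790; principal=176851-20790=156061; balance=2336032-156061=2179971
5. interest=⌊2179971·89/10000⌋=19401; principal=176851-19401=157450; balance=2179971-157450=2022521
6. interest=⌊2022521·89/10000⌋=18000; principal=176851-18000=158851; balance=2022521-158851=1863670
7. interest=⌊1863670·89/10000⌋=16586; principal=176851-16586=160265; balance=1863670-160265=1703405
8. interest=⌊1703405·89/10000⌋=15160; principal=176851-15160=161691; balance=1703405-161691=1541714
9. interest=⌊1541714·89/10000⌋=13721; principal=176851-13721=163130; balance=1541714-163130=1378584
10. interest=⌊1378584·89/10000⌋=12269; principal=176851-12269=164582; balance=1378584-164582=1214002
11. interest=⌊1214002·89/10000⌋=10804; principal=176851-10804=166047; balance=1214002-166047=1047955
12. interest=⌊1047955·89/10000⌋=9326; principal=176851-9326=167525; balance=1047955-167525=880430
13. interest=⌊880430·89/10000⌋=7835; principal=176851-7835=169016; balance=880430-169016=711414
14. interest=⌊711414·89/10000⌋=6331; principal=176851-6331=170520; balance=711414-170520=540894
15. interest=⌊540894·89/10000⌋=4813; principal=176851-4813=172038; balance=540894-172038=368856
16. interest=⌊368856·89/10000⌋=3282; principal=176851-3282=173569; balance=368856-173569=195287
17. interest=⌊195287·89/10000⌋=1738; principal=176851-1738=175113; balance=195287-175113=20174
18. interest=⌊20174·89/10000⌋=179; principal=min(176851-179,20174)=20174; balance=20174-20174=0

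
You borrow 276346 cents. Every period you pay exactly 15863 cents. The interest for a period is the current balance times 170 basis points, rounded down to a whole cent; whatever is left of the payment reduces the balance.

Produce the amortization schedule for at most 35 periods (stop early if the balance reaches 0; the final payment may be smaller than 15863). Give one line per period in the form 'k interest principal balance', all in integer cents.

1 4697 11166 265180
2 4508 11355 253825
3 4315 11548 242277
4 4118 11745 230532
5 3919 11944 218588
6 3715 12148 206440
7 3509 12354 194086
8 3299 12564 181522
9 3085 12778 168744
10 2868 12995 155749
11 2647 13216 142533
12 2423 13440 129093
13 2194 13669 115424
14 1962 13901 101523
15 1725 14138 87385
16 1485 14378 73007
17 1241 14622 58385
18 992 14871 43514
19 739 15124 28390
20 482 15381 13009
21 221 13009 0

1. interest=⌊276346·170/10000⌋=4697; principal=15863-4697=11166; balance=276346-11166=265180
2. interest=⌊265180·170/10000⌋=4508; principal=15863-4508=11355; balance=265180-11355=253825
3. interest=⌊253825·170/10000⌋=4315; principal=15863-4315=11548; balance=253825-11548=242277
4. interest=⌊242277·170/10000⌋=4118; principal=15863-4118=11745; balance=242277-11745=230532
5. interest=⌊230532·170/10000⌋=3919; principal=15863-3919=11944; balance=230532-11944=218588
6. interest=⌊218588·170/10000⌋=3715; principal=15863-3715=12148; balance=218588-12148=206440
7. interest=⌊206440·170/10000⌋=3509; principal=15863-3509=12354; balance=206440-12354=194086
8. interest=⌊194086·170/10000⌋=3299; principal=15863-3299=12564; balance=194086-12564=181522
9. interest=⌊181522·170/10000⌋=3085; principal=15863-3085=12778; balance=181522-12778=168744
10. interest=⌊168744·170/10000⌋=2868; principal=15863-2868=12995; balance=168744-12995=155749
11. interest=⌊155749·170/10000⌋=2647; principal=15863-2647=13216; balance=155749-13216=142533
12. interest=⌊142533·170/10000⌋=2423; principal=15863-2423=13440; balance=142533-13440=129093
13. interest=⌊129093·170/10000⌋=2194; principal=15863-2194=13669; balance=129093-13669=115424
14. interest=⌊115424·170/10000⌋=1962; principal=15863-1962=13901; balance=115424-13901=101523
15. interest=⌊101523·170/10000⌋=1725; principal=15863-1725=14138; balance=101523-14138=87385
16. interest=⌊87385·170/10000⌋=1485; principal=15863-1485=14378; balance=87385-14378=73007
17. interest=⌊73007·170/10000⌋=1241; principal=15863-1241=14622; balance=73007-14622=58385
18. interest=⌊58385·170/10000⌋=992; principal=15863-992=14871; balance=58385-14871=43514
19. interest=⌊43514·170/10000⌋=739; principal=15863-739=15124; balance=43514-15124=28390
20. interest=⌊28390·170/10000⌋=482; principal=15863-482=15381; balance=28390-15381=13009
21. interest=⌊13009·170/10000⌋=221; principal=min(15863-221,13009)=13009; balance=13009-13009=0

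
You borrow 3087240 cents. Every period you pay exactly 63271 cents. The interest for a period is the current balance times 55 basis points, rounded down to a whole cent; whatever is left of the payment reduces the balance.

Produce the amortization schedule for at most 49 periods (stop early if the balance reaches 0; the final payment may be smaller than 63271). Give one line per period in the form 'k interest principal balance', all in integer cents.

1. interest=⌊3087240·55/10000⌋=16979; principal=63271-16979=46292; balance=3087240-46292=3040948
2. interest=⌊3040948·55/10000⌋=16725; principal=63271-16725=46546; balance=3040948-46546=2994402
3. interest=⌊2994402·55/10000⌋=16469; principal=63271-16469=46802; balance=2994402-46802=2947600
4. interest=⌊2947600·55/10000⌋=16211; principal=63271-16211=47060; balance=2947600-47060=2900540
5. interest=⌊2900540·55/10000⌋=15952; principal=63271-15952=47319; balance=2900540-47319=2853221
6. interest=⌊2853221·55/10000⌋=15692; principal=63271-15692=47579; balance=2853221-47579=2805642
7. interest=⌊2805642·55/10000⌋=15431; principal=63271-15431=47840; balance=2805642-47840=2757802
8. interest=⌊2757802·55/10000⌋=15167; principal=63271-15167=48104; balance=2757802-48104=2709698
9. interest=⌊2709698·55/10000⌋=14903; principal=63271-14903=48368; balance=2709698-48368=2661330
10. interest=⌊2661330·55/10000⌋=14637; principal=63271-14637=48634; balance=2661330-48634=2612696
11. interest=⌊2612696·55/10000⌋=14369; principal=63271-14369=48902; balance=2612696-48902=2563794
12. interest=⌊2563794·55/10000⌋=14100; principal=63271-14100=49171; balance=2563794-49171=2514623
13. interest=⌊2514623·55/10000⌋=13830; principal=63271-13830=49441; balance=2514623-49441=2465182
14. interest=⌊2465182·55/10000⌋=13558; principal=63271-13558=49713; balance=2465182-49713=2415469
15. interest=⌊2415469·55/10000⌋=13285; principal=63271-13285=49986; balance=2415469-49986=2365483
16. interest=⌊2365483·55/10000⌋=13010; principal=63271-13010=50261; balance=2365483-50261=2315222
17. interest=⌊2315222·55/10000⌋=12733; principal=63271-12733=50538; balance=2315222-50538=2264684
18. interest=⌊2264684·55/10000⌋=12455; principal=63271-12455=50816; balance=2264684-50816=2213868
19. interest=⌊2213868·55/10000⌋=12176; principal=63271-12176=51095; balance=2213868-51095=2162773
20. interest=⌊2162773·55/10000⌋=11895; principal=63271-11895=51376; balance=2162773-51376=2111397
21. interest=⌊2111397·55/10000⌋=11612; principal=63271-11612=51659; balance=2111397-51659=2059738
22. interest=⌊2059738·55/10000⌋=11328; principal=63271-11328=51943; balance=2059738-51943=2007795
23. interest=⌊2007795·55/10000⌋=11042; principal=63271-11042=52229; balance=2007795-52229=1955566
24. interest=⌊1955566·55/10000⌋=10755; principal=63271-10755=52516; balance=1955566-52516=1903050
25. interest=⌊1903050·55/10000⌋=10466; principal=63271-10466=52805; balance=1903050-52805=1850245
26. interest=⌊1850245·55/10000⌋=10176; principal=63271-10176=53095; balance=1850245-53095=1797150
27. interest=⌊1797150·55/10000⌋=9884; principal=63271-9884=53387; balance=1797150-53387=1743763
28. interest=⌊1743763·55/10000⌋=9590; principal=63271-9590=53681; balance=1743763-53681=1690082
29. interest=⌊1690082·55/10000⌋=9295; principal=63271-9295=53976; balance=1690082-53976=1636106
30. interest=⌊1636106·55/10000⌋=8998; principal=63271-8998=54273; balance=1636106-54273=1581833
31. interest=⌊1581833·55/10000⌋=8700; principal=63271-8700=54571; balance=1581833-54571=1527262
32. interest=⌊1527262·55/10000⌋=8399; principal=63271-8399=54872; balance=1527262-54872=1472390
33. interest=⌊1472390·55/10000⌋=8098; principal=63271-8098=55173; balance=1472390-55173=1417217
34. interest=⌊1417217·55/10000⌋=7794; principal=63271-7794=55477; balance=1417217-55477=1361740
35. interest=⌊1361740·55/10000⌋=7489; principal=63271-7489=55782; balance=1361740-55782=1305958
36. interest=⌊1305958·55/10000⌋=7182; principal=63271-7182=56089; balance=1305958-56089=1249869
37. interest=⌊1249869·55/10000⌋=6874; principal=63271-6874=56397; balance=1249869-56397=1193472
38. interest=⌊1193472·55/10000⌋=6564; principal=63271-6564=56707; balance=1193472-56707=1136765
39. interest=⌊1136765·55/10000⌋=6252; principal=63271-6252=57019; balance=1136765-57019=1079746
40. interest=⌊1079746·55/10000⌋=5938; principal=63271-5938=57333; balance=1079746-57333=1022413
41. interest=⌊1022413·55/10000⌋=5623; principal=63271-5623=57648; balance=1022413-57648=964765
42. interest=⌊964765·55/10000⌋=5306; principal=63271-5306=57965; balance=964765-57965=906800
43. interest=⌊906800·55/10000⌋=4987; principal=63271-4987=58284; balance=906800-58284=848516
44. interest=⌊848516·55/10000⌋=4666; principal=63271-4666=58605; balance=848516-58605=789911
45. interest=⌊789911·55/10000⌋=4344; principal=63271-4344=58927; balance=789911-58927=730984
46. interest=⌊730984·55/10000⌋=4020; principal=63271-4020=59251; balance=730984-59251=671733
47. interest=⌊671733·55/10000⌋=3694; principal=63271-3694=59577; balance=671733-59577=612156
48. interest=⌊612156·55/10000⌋=3366; principal=63271-3366=59905; balance=612156-59905=552251
49. interest=⌊552251·55/10000⌋=3037; principal=63271-3037=60234; balance=552251-60234=492017

1 16979 46292 3040948
2 16725 46546 2994402
3 16469 46802 2947600
4 16211 47060 2900540
5 15952 47319 2853221
6 15692 47579 2805642
7 15431 47840 2757802
8 15167 48104 2709698
9 14903 48368 2661330
10 14637 48634 2612696
11 14369 48902 2563794
12 14100 49171 2514623
13 13830 49441 2465182
14 13558 49713 2415469
15 13285 49986 2365483
16 13010 50261 2315222
17 12733 50538 2264684
18 12455 50816 2213868
19 12176 51095 2162773
20 11895 51376 2111397
21 11612 51659 2059738
22 11328 51943 2007795
23 11042 52229 1955566
24 10755 52516 1903050
25 10466 52805 1850245
26 10176 53095 1797150
27 9884 53387 1743763
28 9590 53681 1690082
29 9295 53976 1636106
30 8998 54273 1581833
31 8700 54571 1527262
32 8399 54872 1472390
33 8098 55173 1417217
34 7794 55477 1361740
35 7489 55782 1305958
36 7182 56089 1249869
37 6874 56397 1193472
38 6564 56707 1136765
39 6252 57019 1079746
40 5938 57333 1022413
41 5623 57648 964765
42 5306 57965 906800
43 4987 58284 848516
44 4666 58605 789911
45 4344 58927 730984
46 4020 59251 671733
47 3694 59577 612156
48 3366 59905 552251
49 3037 60234 492017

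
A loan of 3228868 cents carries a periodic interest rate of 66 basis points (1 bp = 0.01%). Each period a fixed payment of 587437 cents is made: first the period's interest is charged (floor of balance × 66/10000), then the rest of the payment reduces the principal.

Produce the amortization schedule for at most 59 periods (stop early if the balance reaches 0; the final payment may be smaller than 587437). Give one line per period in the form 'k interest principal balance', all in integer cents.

1. interest=⌊3228868·66/10000⌋=21310; principal=587437-21310=566127; balance=3228868-566127=2662741
2. interest=⌊2662741·66/10000⌋=17574; principal=587437-17574=569863; balance=2662741-569863=2092878
3. interest=⌊2092878·66/10000⌋=13812; principal=587437-13812=573625; balance=2092878-573625=1519253
4. interest=⌊1519253·66/10000⌋=10027; principal=587437-10027=577410; balance=1519253-577410=941843
5. interest=⌊941843·66/10000⌋=6216; principal=587437-6216=581221; balance=941843-581221=360622
6. interest=⌊360622·66/10000⌋=2380; principal=min(587437-2380,360622)=360622; balance=360622-360622=0

1 21310 566127 2662741
2 17574 569863 2092878
3 13812 573625 1519253
4 10027 577410 941843
5 6216 581221 360622
6 2380 360622 0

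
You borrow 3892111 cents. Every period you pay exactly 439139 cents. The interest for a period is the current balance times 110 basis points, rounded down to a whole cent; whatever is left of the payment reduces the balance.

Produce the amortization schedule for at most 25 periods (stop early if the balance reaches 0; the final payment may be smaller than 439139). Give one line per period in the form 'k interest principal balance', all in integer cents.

1 42813 396326 3495785
2 38453 400686 3095099
3 34046 405093 2690006
4 29590 409549 2280457
5 25085 414054 1866403
6 20530 418609 1447794
7 15925 423214 1024580
8 11270 427869 596711
9 6563 432576 164135
10 1805 164135 0

1. interest=⌊3892111·110/10000⌋=42813; principal=439139-42813=396326; balance=3892111-396326=3495785
2. interest=⌊3495785·110/10000⌋=38453; principal=439139-38453=400686; balance=3495785-400686=3095099
3. interest=⌊3095099·110/10000⌋=34046; principal=439139-34046=405093; balance=3095099-405093=2690006
4. interest=⌊2690006·110/10000⌋=29590; principal=439139-29590=409549; balance=2690006-409549=2280457
5. interest=⌊2280457·110/10000⌋=25085; principal=439139-25085=414054; balance=2280457-414054=1866403
6. interest=⌊1866403·110/10000⌋=20530; principal=439139-20530=418609; balance=1866403-418609=1447794
7. interest=⌊1447794·110/10000⌋=15925; principal=439139-15925=423214; balance=1447794-423214=1024580
8. interest=⌊1024580·110/10000⌋=11270; principal=439139-11270=427869; balance=1024580-427869=596711
9. interest=⌊596711·110/10000⌋=6563; principal=439139-6563=432576; balance=596711-432576=164135
10. interest=⌊164135·110/10000⌋=1805; principal=min(439139-1805,164135)=164135; balance=164135-164135=0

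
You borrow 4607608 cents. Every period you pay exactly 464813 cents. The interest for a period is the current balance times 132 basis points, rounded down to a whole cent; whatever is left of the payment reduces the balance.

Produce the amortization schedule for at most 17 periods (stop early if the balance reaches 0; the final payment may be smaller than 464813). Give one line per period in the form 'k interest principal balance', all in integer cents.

1 60820 403993 4203615
2 55487 409326 3794289
3 50084 414729 3379560
4 44610 420203 2959357
5 39063 425750 2533607
6 33443 431370 2102237
7 27749 437064 1665173
8 21980 442833 1222340
9 16134 448679 773661
10 10212 454601 319060
11 4211 319060 0

1. interest=⌊4607608·132/10000⌋=60820; principal=464813-60820=403993; balance=4607608-403993=4203615
2. interest=⌊4203615·132/10000⌋=55487; principal=464813-55487=409326; balance=4203615-409326=3794289
3. interest=⌊3794289·132/10000⌋=50084; principal=464813-50084=414729; balance=3794289-414729=3379560
4. interest=⌊3379560·132/10000⌋=44610; principal=464813-44610=420203; balance=3379560-420203=2959357
5. interest=⌊2959357·132/10000⌋=39063; principal=464813-39063=425750; balance=2959357-425750=2533607
6. interest=⌊2533607·132/10000⌋=33443; principal=464813-33443=431370; balance=2533607-431370=2102237
7. interest=⌊2102237·132/10000⌋=27749; principal=464813-27749=437064; balance=2102237-437064=1665173
8. interest=⌊1665173·132/10000⌋=21980; principal=464813-21980=442833; balance=1665173-442833=1222340
9. interest=⌊1222340·132/10000⌋=16134; principal=464813-16134=448679; balance=1222340-448679=773661
10. interest=⌊773661·132/10000⌋=10212; principal=464813-10212=454601; balance=773661-454601=319060
11. interest=⌊319060·132/10000⌋=4211; principal=min(464813-4211,319060)=319060; balance=319060-319060=0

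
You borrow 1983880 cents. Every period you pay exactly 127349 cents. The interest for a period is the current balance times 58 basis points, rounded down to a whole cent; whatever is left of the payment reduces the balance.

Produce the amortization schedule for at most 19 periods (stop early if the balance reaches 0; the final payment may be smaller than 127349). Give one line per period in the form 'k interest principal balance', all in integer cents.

1. interest=⌊1983880·58/10000⌋=11506; principal=127349-11506=115843; balance=1983880-115843=1868037
2. interest=⌊1868037·58/10000⌋=10834; principal=127349-10834=116515; balance=1868037-116515=1751522
3. interest=⌊1751522·58/10000⌋=10158; principal=127349-10158=117191; balance=1751522-117191=1634331
4. interest=⌊1634331·58/10000⌋=9479; principal=127349-9479=117870; balance=1634331-117870=1516461
5. interest=⌊1516461·58/10000⌋=8795; principal=127349-8795=118554; balance=1516461-118554=1397907
6. interest=⌊1397907·58/10000⌋=8107; principal=127349-8107=119242; balance=1397907-119242=1278665
7. interest=⌊1278665·58/10000⌋=7416; principal=127349-7416=119933; balance=1278665-119933=1158732
8. interest=⌊1158732·58/10000⌋=6720; principal=127349-6720=120629; balance=1158732-120629=1038103
9. interest=⌊1038103·58/10000⌋=6020; principal=127349-6020=121329; balance=1038103-121329=916774
10. interest=⌊916774·58/10000⌋=5317; principal=127349-5317=122032; balance=916774-122032=794742
11. interest=⌊794742·58/10000⌋=4609; principal=127349-4609=122740; balance=794742-122740=672002
12. interest=⌊672002·58/10000⌋=3897; principal=127349-3897=123452; balance=672002-123452=548550
13. interest=⌊548550·58/10000⌋=3181; principal=127349-3181=124168; balance=548550-124168=424382
14. interest=⌊424382·58/10000⌋=2461; principal=127349-2461=124888; balance=424382-124888=299494
15. interest=⌊299494·58/10000⌋=1737; principal=127349-1737=125612; balance=299494-125612=173882
16. interest=⌊173882·58/10000⌋=1008; principal=127349-1008=126341; balance=173882-126341=47541
17. interest=⌊47541·58/10000⌋=275; principal=min(127349-275,47541)=47541; balance=47541-47541=0

1 11506 115843 1868037
2 10834 116515 1751522
3 10158 117191 1634331
4 9479 117870 1516461
5 8795 118554 1397907
6 8107 119242 1278665
7 7416 119933 1158732
8 6720 120629 1038103
9 6020 121329 916774
10 5317 122032 794742
11 4609 122740 672002
12 3897 123452 548550
13 3181 124168 424382
14 2461 124888 299494
15 1737 125612 173882
16 1008 126341 47541
17 275 47541 0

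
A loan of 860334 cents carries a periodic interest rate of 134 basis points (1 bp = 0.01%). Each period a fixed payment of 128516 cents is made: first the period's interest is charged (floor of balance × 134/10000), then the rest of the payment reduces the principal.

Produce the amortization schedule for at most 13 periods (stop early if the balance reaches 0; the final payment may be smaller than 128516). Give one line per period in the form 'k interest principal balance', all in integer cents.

1. interest=⌊860334·134/10000⌋=11528; principal=128516-11528=116988; balance=860334-116988=743346
2. interest=⌊743346·134/10000⌋=9960; principal=128516-9960=118556; balance=743346-118556=624790
3. interest=⌊624790·134/10000⌋=8372; principal=128516-8372=120144; balance=624790-120144=504646
4. interest=⌊504646·134/10000⌋=6762; principal=128516-6762=121754; balance=504646-121754=382892
5. interest=⌊382892·134/10000⌋=5130; principal=128516-5130=123386; balance=382892-123386=259506
6. interest=⌊259506·134/10000⌋=3477; principal=128516-3477=125039; balance=259506-125039=134467
7. interest=⌊134467·134/10000⌋=1801; principal=128516-1801=126715; balance=134467-126715=7752
8. interest=⌊7752·134/10000⌋=103; principal=min(128516-103,7752)=7752; balance=7752-7752=0

1 11528 116988 743346
2 9960 118556 624790
3 8372 120144 504646
4 6762 121754 382892
5 5130 123386 259506
6 3477 125039 134467
7 1801 126715 7752
8 103 7752 0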